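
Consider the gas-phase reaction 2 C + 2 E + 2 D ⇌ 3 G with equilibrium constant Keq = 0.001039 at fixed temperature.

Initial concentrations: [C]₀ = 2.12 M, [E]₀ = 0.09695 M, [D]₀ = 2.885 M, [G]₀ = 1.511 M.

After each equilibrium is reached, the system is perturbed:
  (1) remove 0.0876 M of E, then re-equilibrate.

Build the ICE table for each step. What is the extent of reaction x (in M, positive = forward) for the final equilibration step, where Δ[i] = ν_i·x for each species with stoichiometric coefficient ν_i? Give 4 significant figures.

x = -0.007529 M

Q₀ = 9.811 vs Keq = 0.001039 ⇒ Q>K, reverse
Step 1:
                   C          E          D          G
  init          2.12    0.09695      2.885      1.511
  Δ           0.7268     0.7268     0.7268      -1.09
  eq           2.847     0.8237      3.612     0.4208
  solve Keq expr → x = -0.3634; check Q = 0.001039
Then remove 0.0876 M of E.
Step 2:
                   C          E          D          G
  init         2.847     0.7361      3.612     0.4208
  Δ          0.01506    0.01506    0.01506   -0.02259
  eq           2.862     0.7512      3.627     0.3982
  solve Keq expr → x = -0.007529; check Q = 0.001039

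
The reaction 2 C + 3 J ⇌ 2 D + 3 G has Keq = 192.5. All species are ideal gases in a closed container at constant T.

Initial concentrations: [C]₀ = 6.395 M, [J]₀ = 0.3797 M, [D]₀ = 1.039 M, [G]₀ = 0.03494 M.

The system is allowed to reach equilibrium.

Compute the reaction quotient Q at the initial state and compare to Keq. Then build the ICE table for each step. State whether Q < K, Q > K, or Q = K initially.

Q₀ = 2.0568e-05; Q < K (proceeds forward)

Q₀ = 2.0568e-05 vs Keq = 192.5 ⇒ Q<K, forward
Step 1:
                    C           J           D           G
  I             6.395      0.3797       1.039     0.03494
  C           -0.2373      -0.356      0.2373       0.356
  E             6.158     0.02371       1.276      0.3909
  solve Keq expr → x = 0.1187; check Q = 192.5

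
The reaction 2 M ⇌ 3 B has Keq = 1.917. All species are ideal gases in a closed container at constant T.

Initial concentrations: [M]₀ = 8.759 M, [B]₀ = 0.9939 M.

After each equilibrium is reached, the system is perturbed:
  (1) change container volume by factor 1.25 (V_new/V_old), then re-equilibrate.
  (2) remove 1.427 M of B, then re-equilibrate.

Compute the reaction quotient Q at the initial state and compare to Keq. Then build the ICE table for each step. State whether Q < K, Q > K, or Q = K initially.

Q₀ = 0.0128; Q < K (proceeds forward)

Q₀ = 0.0128 vs Keq = 1.917 ⇒ Q<K, forward
Step 1:
                    M           B
  I             8.759      0.9939
  C             -2.23       3.345
  E             6.529       4.339
  solve Keq expr → x = 1.115; check Q = 1.917
Then change container volume by factor 1.25 (V_new/V_old).
Step 2:
                    M           B
  I             5.223       3.471
  C           -0.1354      0.2031
  E             5.088       3.675
  solve Keq expr → x = 0.06771; check Q = 1.917
Then remove 1.427 M of B.
Step 3:
                    M           B
  I             5.088       2.248
  C           -0.7158       1.074
  E             4.372       3.321
  solve Keq expr → x = 0.3579; check Q = 1.917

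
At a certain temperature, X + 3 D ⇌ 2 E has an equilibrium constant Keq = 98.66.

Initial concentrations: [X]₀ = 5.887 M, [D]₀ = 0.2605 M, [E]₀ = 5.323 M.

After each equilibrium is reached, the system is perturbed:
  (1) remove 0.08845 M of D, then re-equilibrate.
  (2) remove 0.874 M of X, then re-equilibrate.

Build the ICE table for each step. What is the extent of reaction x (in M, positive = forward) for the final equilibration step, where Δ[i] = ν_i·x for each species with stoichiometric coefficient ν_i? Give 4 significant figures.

Q₀ = 272.3 vs Keq = 98.66 ⇒ Q>K, reverse
Step 1:
                  X         D         E
  init        5.887    0.2605     5.323
  Δ          0.0337    0.1011  -0.06741
  eq          5.921    0.3616     5.256
  solve Keq expr → x = -0.0337; check Q = 98.66
Then remove 0.08845 M of D.
Step 2:
                  X         D         E
  init        5.921    0.2732     5.256
  Δ         0.02842   0.08527  -0.05684
  eq          5.949    0.3584     5.199
  solve Keq expr → x = -0.02842; check Q = 98.66
Then remove 0.874 M of X.
Step 3:
                  X         D         E
  init        5.075    0.3584     5.199
  Δ        0.006245   0.01874  -0.01249
  eq          5.081    0.3772     5.186
  solve Keq expr → x = -0.006245; check Q = 98.66

x = -0.006245 M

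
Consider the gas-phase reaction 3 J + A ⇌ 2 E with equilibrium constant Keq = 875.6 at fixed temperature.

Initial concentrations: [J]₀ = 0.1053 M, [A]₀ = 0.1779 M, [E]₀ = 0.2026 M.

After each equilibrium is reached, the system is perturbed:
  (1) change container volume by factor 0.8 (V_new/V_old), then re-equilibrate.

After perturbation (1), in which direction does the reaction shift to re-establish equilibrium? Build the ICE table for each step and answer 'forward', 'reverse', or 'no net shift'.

Q₀ = 197.6 vs Keq = 875.6 ⇒ Q<K, forward
Step 1:
                  J         A         E
  Initial    0.1053    0.1779    0.2026
  Change   -0.03481   -0.0116   0.02321
  Equil     0.07049    0.1663    0.2258
  solve Keq expr → x = 0.0116; check Q = 875.6
Then change container volume by factor 0.8 (V_new/V_old).
Step 2:
                  J         A         E
  Initial   0.08811    0.2079    0.2823
  Change   -0.01049 -0.003497  0.006994
  Equil     0.07762    0.2044    0.2893
  solve Keq expr → x = 0.003497; check Q = 875.6

Direction: forward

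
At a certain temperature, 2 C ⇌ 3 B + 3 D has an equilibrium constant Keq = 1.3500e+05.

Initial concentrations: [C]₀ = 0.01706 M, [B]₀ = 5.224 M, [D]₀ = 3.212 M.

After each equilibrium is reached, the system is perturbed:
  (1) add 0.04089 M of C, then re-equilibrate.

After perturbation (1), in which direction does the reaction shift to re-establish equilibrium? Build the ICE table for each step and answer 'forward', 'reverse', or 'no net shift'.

Q₀ = 1.6232e+07 vs Keq = 1.3500e+05 ⇒ Q>K, reverse
Step 1:
                   C          B          D
  I          0.01706      5.224      3.212
  C           0.1416    -0.2124    -0.2124
  E           0.1586      5.012          3
  solve Keq expr → x = -0.07079; check Q = 1.3500e+05
Then add 0.04089 M of C.
Step 2:
                   C          B          D
  I           0.1995      5.012          3
  C         -0.03428    0.05142    0.05142
  E           0.1652      5.063      3.051
  solve Keq expr → x = 0.01714; check Q = 1.3500e+05

Direction: forward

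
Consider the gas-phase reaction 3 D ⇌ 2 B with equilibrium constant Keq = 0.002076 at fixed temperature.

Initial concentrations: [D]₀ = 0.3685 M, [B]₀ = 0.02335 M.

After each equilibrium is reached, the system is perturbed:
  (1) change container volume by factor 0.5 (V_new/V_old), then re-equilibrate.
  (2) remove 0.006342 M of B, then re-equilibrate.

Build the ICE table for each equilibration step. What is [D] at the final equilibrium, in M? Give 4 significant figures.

Q₀ = 0.0109 vs Keq = 0.002076 ⇒ Q>K, reverse
Step 1:
                   D          B
  init        0.3685    0.02335
  Δ          0.01857   -0.01238
  eq          0.3871    0.01097
  solve Keq expr → x = -0.006189; check Q = 0.002076
Then change container volume by factor 0.5 (V_new/V_old).
Step 2:
                   D          B
  init        0.7741    0.02194
  Δ         -0.01251    0.00834
  eq          0.7616    0.03028
  solve Keq expr → x = 0.00417; check Q = 0.002076
Then remove 0.006342 M of B.
Step 3:
                   D          B
  init        0.7616    0.02394
  Δ        -0.008734   0.005823
  eq          0.7529    0.02977
  solve Keq expr → x = 0.002911; check Q = 0.002076

[D]_eq = 0.7529 M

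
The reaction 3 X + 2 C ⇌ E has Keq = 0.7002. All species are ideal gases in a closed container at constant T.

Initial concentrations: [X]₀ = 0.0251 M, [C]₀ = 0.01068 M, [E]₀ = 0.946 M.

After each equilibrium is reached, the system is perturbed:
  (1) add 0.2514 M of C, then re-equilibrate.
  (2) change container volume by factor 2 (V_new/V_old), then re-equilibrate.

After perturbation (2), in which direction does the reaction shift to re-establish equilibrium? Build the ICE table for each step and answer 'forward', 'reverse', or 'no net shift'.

Direction: reverse

Q₀ = 5.2448e+08 vs Keq = 0.7002 ⇒ Q>K, reverse
Step 1:
                  X         C         E
  Initial    0.0251   0.01068     0.946
  Change       1.11    0.7398   -0.3699
  Equil       1.135    0.7504    0.5761
  solve Keq expr → x = -0.3699; check Q = 0.7002
Then add 0.2514 M of C.
Step 2:
                  X         C         E
  Initial     1.135     1.002    0.5761
  Change    -0.1218  -0.08121   0.04061
  Equil       1.013    0.9206    0.6167
  solve Keq expr → x = 0.04061; check Q = 0.7002
Then change container volume by factor 2 (V_new/V_old).
Step 3:
                  X         C         E
  Initial    0.5065    0.4603    0.3084
  Change     0.3362    0.2241   -0.1121
  Equil      0.8427    0.6845    0.1963
  solve Keq expr → x = -0.1121; check Q = 0.7002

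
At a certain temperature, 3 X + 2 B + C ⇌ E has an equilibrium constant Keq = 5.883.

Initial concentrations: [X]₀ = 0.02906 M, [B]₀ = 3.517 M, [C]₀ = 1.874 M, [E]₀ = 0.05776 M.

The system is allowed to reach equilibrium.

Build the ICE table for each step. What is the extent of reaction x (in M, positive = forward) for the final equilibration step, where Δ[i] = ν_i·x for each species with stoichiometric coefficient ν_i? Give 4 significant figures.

x = -0.01312 M

Q₀ = 101.5 vs Keq = 5.883 ⇒ Q>K, reverse
Step 1:
                  X         B         C         E
  init      0.02906     3.517     1.874   0.05776
  Δ         0.03936   0.02624   0.01312  -0.01312
  eq        0.06842     3.543     1.887   0.04464
  solve Keq expr → x = -0.01312; check Q = 5.883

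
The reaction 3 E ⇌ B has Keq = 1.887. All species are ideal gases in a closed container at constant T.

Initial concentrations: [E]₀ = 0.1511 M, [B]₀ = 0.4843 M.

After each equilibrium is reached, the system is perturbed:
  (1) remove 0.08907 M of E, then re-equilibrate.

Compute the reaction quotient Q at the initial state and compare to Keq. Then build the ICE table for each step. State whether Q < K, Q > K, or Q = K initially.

Q₀ = 140.4 vs Keq = 1.887 ⇒ Q>K, reverse
Step 1:
                   E          B
  I           0.1511     0.4843
  C           0.4167    -0.1389
  E           0.5678     0.3454
  solve Keq expr → x = -0.1389; check Q = 1.887
Then remove 0.08907 M of E.
Step 2:
                   E          B
  I           0.4787     0.3454
  C          0.07502   -0.02501
  E           0.5537     0.3204
  solve Keq expr → x = -0.02501; check Q = 1.887

Q₀ = 140.4; Q > K (proceeds reverse)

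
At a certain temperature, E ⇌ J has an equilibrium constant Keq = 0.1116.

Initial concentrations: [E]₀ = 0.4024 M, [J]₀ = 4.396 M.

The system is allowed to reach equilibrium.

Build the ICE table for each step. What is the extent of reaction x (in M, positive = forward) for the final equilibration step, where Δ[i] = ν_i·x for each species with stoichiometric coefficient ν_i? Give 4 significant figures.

x = -3.914 M

Q₀ = 10.92 vs Keq = 0.1116 ⇒ Q>K, reverse
Step 1:
                   E          J
  I           0.4024      4.396
  C            3.914     -3.914
  E            4.317     0.4817
  solve Keq expr → x = -3.914; check Q = 0.1116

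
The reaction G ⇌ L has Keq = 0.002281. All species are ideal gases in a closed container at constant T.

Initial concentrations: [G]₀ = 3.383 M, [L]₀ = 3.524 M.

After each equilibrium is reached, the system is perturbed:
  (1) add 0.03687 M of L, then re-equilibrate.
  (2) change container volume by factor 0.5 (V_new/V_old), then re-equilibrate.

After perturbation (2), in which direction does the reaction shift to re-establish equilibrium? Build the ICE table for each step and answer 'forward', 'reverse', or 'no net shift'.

Direction: no net shift

Q₀ = 1.042 vs Keq = 0.002281 ⇒ Q>K, reverse
Step 1:
                    G           L
  init          3.383       3.524
  Δ             3.508      -3.508
  eq            6.891     0.01572
  solve Keq expr → x = -3.508; check Q = 0.002281
Then add 0.03687 M of L.
Step 2:
                    G           L
  init          6.891     0.05259
  Δ           0.03679    -0.03679
  eq            6.928      0.0158
  solve Keq expr → x = -0.03679; check Q = 0.002281
Then change container volume by factor 0.5 (V_new/V_old).
Step 3:
                    G           L
  init          13.86     0.03161
  Δ                 0           0
  eq            13.86     0.03161
  solve Keq expr → x = 0; check Q = 0.002281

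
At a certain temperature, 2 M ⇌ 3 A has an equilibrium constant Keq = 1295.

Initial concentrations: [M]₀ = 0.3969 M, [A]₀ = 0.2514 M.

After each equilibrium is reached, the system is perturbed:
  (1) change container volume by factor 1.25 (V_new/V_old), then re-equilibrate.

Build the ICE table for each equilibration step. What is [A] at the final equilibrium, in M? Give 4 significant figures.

[A]_eq = 0.6553 M

Q₀ = 0.1009 vs Keq = 1295 ⇒ Q<K, forward
Step 1:
                   M          A
  I           0.3969     0.2514
  C          -0.3764     0.5646
  E          0.02048      0.816
  solve Keq expr → x = 0.1882; check Q = 1295
Then change container volume by factor 1.25 (V_new/V_old).
Step 2:
                   M          A
  I          0.01639     0.6528
  C        -0.001647    0.00247
  E          0.01474     0.6553
  solve Keq expr → x = 8.2339e-04; check Q = 1295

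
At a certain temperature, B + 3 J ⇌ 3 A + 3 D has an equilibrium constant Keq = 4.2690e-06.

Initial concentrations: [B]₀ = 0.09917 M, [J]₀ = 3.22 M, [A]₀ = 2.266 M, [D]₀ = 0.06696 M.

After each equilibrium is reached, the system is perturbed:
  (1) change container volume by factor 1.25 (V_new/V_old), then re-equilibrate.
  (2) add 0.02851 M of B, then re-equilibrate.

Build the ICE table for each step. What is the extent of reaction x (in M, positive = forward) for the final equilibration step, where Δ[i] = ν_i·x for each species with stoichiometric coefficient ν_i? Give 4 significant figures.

Q₀ = 0.001055 vs Keq = 4.2690e-06 ⇒ Q>K, reverse
Step 1:
                  B         J         A         D
  init      0.09917      3.22     2.266   0.06696
  Δ          0.0184   0.05519  -0.05519  -0.05519
  eq         0.1176     3.275     2.211   0.01177
  solve Keq expr → x = -0.0184; check Q = 4.2690e-06
Then change container volume by factor 1.25 (V_new/V_old).
Step 2:
                  B         J         A         D
  init      0.09405      2.62     1.769  0.009418
  Δ       -4.9212e-04 -0.001476  0.001476  0.001476
  eq        0.09356     2.619      1.77   0.01089
  solve Keq expr → x = 4.9212e-04; check Q = 4.2690e-06
Then add 0.02851 M of B.
Step 3:
                  B         J         A         D
  init       0.1221     2.619      1.77   0.01089
  Δ       -3.2941e-04 -9.8824e-04 9.8824e-04 9.8824e-04
  eq         0.1217     2.618     1.771   0.01188
  solve Keq expr → x = 3.2941e-04; check Q = 4.2690e-06

x = 3.2941e-04 M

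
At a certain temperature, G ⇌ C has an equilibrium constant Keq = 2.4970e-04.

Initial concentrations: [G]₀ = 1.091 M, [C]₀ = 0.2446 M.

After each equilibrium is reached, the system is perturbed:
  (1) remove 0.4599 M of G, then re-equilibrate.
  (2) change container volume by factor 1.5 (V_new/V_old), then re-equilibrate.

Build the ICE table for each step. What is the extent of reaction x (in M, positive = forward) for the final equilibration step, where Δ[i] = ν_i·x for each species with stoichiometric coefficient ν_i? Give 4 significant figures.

x = 0 M

Q₀ = 0.2242 vs Keq = 2.4970e-04 ⇒ Q>K, reverse
Step 1:
                  G         C
  I           1.091    0.2446
  C          0.2443   -0.2443
  E           1.335 3.3342e-04
  solve Keq expr → x = -0.2443; check Q = 2.4970e-04
Then remove 0.4599 M of G.
Step 2:
                  G         C
  I          0.8754 3.3342e-04
  C       1.1481e-04 -1.1481e-04
  E          0.8755 2.1861e-04
  solve Keq expr → x = -1.1481e-04; check Q = 2.4970e-04
Then change container volume by factor 1.5 (V_new/V_old).
Step 3:
                  G         C
  I          0.5837 1.4574e-04
  C               0         0
  E          0.5837 1.4574e-04
  solve Keq expr → x = 0; check Q = 2.4970e-04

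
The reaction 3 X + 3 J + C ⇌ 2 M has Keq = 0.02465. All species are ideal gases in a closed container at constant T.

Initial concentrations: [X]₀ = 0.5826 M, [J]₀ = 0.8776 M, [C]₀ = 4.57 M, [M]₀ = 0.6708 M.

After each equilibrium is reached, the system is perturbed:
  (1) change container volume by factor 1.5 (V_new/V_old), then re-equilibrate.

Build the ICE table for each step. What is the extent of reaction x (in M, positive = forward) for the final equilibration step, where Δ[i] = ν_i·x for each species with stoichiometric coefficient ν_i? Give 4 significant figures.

x = -0.05027 M

Q₀ = 0.7367 vs Keq = 0.02465 ⇒ Q>K, reverse
Step 1:
                  X         J         C         M
  I          0.5826    0.8776      4.57    0.6708
  C          0.3613    0.3613    0.1204   -0.2408
  E          0.9439     1.239      4.69      0.43
  solve Keq expr → x = -0.1204; check Q = 0.02465
Then change container volume by factor 1.5 (V_new/V_old).
Step 2:
                  X         J         C         M
  I          0.6292    0.8259     3.127    0.2866
  C          0.1508    0.1508   0.05027   -0.1005
  E            0.78    0.9767     3.177    0.1861
  solve Keq expr → x = -0.05027; check Q = 0.02465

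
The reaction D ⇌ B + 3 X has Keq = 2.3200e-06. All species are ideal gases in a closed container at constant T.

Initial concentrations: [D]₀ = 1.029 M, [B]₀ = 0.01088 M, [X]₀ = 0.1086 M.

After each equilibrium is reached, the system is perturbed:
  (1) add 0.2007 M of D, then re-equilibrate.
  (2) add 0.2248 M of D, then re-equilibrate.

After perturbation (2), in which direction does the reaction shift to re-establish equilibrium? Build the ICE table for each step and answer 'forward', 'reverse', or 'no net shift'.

Q₀ = 1.3543e-05 vs Keq = 2.3200e-06 ⇒ Q>K, reverse
Step 1:
                   D          B          X
  Initial      1.029    0.01088     0.1086
  Change    0.007221  -0.007221   -0.02166
  Equil        1.036   0.003659    0.08694
  solve Keq expr → x = -0.007221; check Q = 2.3200e-06
Then add 0.2007 M of D.
Step 2:
                   D          B          X
  Initial      1.237   0.003659    0.08694
  Change  -4.9192e-04 4.9192e-04   0.001476
  Equil        1.236   0.004151    0.08841
  solve Keq expr → x = 4.9192e-04; check Q = 2.3200e-06
Then add 0.2248 M of D.
Step 3:
                   D          B          X
  Initial      1.461   0.004151    0.08841
  Change  -5.0791e-04 5.0791e-04   0.001524
  Equil        1.461   0.004659    0.08994
  solve Keq expr → x = 5.0791e-04; check Q = 2.3200e-06

Direction: forward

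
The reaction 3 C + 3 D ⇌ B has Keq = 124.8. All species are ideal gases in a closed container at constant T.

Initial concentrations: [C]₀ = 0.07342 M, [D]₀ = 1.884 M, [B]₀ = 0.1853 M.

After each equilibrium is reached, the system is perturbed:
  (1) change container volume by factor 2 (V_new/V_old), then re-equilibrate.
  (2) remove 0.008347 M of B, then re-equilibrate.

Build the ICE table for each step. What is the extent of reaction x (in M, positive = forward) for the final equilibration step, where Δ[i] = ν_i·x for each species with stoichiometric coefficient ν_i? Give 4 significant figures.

Q₀ = 70.01 vs Keq = 124.8 ⇒ Q<K, forward
Step 1:
                    C           D           B
  init        0.07342       1.884      0.1853
  Δ          -0.01204    -0.01204    0.004013
  eq          0.06138       1.872      0.1893
  solve Keq expr → x = 0.004013; check Q = 124.8
Then change container volume by factor 2 (V_new/V_old).
Step 2:
                    C           D           B
  init        0.03069       0.936     0.09466
  Δ           0.05497     0.05497    -0.01832
  eq          0.08566       0.991     0.07633
  solve Keq expr → x = -0.01832; check Q = 124.8
Then remove 0.008347 M of B.
Step 3:
                    C           D           B
  init        0.08566       0.991     0.06799
  Δ         -0.002663   -0.002663  8.8778e-04
  eq            0.083      0.9883     0.06887
  solve Keq expr → x = 8.8778e-04; check Q = 124.8

x = 8.8778e-04 M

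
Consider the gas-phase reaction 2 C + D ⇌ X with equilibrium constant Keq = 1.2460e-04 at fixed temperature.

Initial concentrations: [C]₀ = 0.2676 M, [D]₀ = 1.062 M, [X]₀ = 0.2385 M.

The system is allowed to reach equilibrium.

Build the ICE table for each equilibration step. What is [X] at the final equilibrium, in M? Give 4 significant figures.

Q₀ = 3.136 vs Keq = 1.2460e-04 ⇒ Q>K, reverse
Step 1:
                   C          D          X
  init        0.2676      1.062     0.2385
  Δ           0.4768     0.2384    -0.2384
  eq          0.7444        1.3 8.9791e-05
  solve Keq expr → x = -0.2384; check Q = 1.2460e-04

[X]_eq = 8.9791e-05 M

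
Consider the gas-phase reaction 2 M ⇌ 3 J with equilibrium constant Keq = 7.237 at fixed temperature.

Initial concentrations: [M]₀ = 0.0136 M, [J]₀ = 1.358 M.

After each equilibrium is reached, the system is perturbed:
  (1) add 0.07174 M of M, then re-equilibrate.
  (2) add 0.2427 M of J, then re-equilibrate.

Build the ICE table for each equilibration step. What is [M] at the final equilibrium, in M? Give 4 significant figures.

Q₀ = 1.3540e+04 vs Keq = 7.237 ⇒ Q>K, reverse
Step 1:
                   M          J
  init        0.0136      1.358
  Δ           0.3045    -0.4567
  eq          0.3181     0.9013
  solve Keq expr → x = -0.1522; check Q = 7.237
Then add 0.07174 M of M.
Step 2:
                   M          J
  init        0.3898     0.9013
  Δ          -0.0397    0.05955
  eq          0.3501     0.9608
  solve Keq expr → x = 0.01985; check Q = 7.237
Then add 0.2427 M of J.
Step 3:
                   M          J
  init        0.3501      1.204
  Δ          0.07421    -0.1113
  eq          0.4243      1.092
  solve Keq expr → x = -0.03711; check Q = 7.237

[M]_eq = 0.4243 M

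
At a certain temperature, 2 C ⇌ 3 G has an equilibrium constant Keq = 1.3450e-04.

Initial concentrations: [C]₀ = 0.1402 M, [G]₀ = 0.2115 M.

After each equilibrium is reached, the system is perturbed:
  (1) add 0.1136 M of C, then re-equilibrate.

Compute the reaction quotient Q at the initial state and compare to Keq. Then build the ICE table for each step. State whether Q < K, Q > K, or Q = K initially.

Q₀ = 0.4813 vs Keq = 1.3450e-04 ⇒ Q>K, reverse
Step 1:
                    C           G
  Initial      0.1402      0.2115
  Change       0.1268     -0.1903
  Equil         0.267     0.02125
  solve Keq expr → x = -0.06342; check Q = 1.3450e-04
Then add 0.1136 M of C.
Step 2:
                    C           G
  Initial      0.3806     0.02125
  Change     -0.00366    0.005491
  Equil         0.377     0.02674
  solve Keq expr → x = 0.00183; check Q = 1.3450e-04

Q₀ = 0.4813; Q > K (proceeds reverse)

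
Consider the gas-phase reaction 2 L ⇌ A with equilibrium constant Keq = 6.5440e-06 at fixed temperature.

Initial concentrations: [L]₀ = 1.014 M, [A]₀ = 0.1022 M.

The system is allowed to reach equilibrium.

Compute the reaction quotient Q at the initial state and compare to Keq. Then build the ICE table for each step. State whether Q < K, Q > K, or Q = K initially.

Q₀ = 0.0994 vs Keq = 6.5440e-06 ⇒ Q>K, reverse
Step 1:
                  L         A
  I           1.014    0.1022
  C          0.2044   -0.1022
  E           1.218 9.7142e-06
  solve Keq expr → x = -0.1022; check Q = 6.5440e-06

Q₀ = 0.0994; Q > K (proceeds reverse)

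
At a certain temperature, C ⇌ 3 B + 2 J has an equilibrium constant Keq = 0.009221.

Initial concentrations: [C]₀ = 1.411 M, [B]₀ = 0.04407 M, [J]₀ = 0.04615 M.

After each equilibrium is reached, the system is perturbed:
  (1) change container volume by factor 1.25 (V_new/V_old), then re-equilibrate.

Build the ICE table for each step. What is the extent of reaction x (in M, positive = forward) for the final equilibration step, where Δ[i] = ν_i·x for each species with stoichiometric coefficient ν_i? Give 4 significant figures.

Q₀ = 1.2919e-07 vs Keq = 0.009221 ⇒ Q<K, forward
Step 1:
                  C         B         J
  I           1.411   0.04407   0.04615
  C          -0.143    0.4291    0.2861
  E           1.268    0.4732    0.3322
  solve Keq expr → x = 0.143; check Q = 0.009221
Then change container volume by factor 1.25 (V_new/V_old).
Step 2:
                  C         B         J
  I           1.014    0.3785    0.2658
  C        -0.02442   0.07326   0.04884
  E            0.99    0.4518    0.3146
  solve Keq expr → x = 0.02442; check Q = 0.009221

x = 0.02442 M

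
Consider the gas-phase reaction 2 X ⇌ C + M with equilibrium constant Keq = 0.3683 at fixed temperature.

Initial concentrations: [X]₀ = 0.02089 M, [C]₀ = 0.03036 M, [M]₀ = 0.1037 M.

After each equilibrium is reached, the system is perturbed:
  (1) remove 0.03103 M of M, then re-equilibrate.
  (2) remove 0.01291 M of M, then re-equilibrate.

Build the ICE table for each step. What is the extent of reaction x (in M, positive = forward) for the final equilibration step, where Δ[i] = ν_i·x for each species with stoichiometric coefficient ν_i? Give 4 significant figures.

Q₀ = 7.214 vs Keq = 0.3683 ⇒ Q>K, reverse
Step 1:
                   X          C          M
  I          0.02089    0.03036     0.1037
  C          0.03454   -0.01727   -0.01727
  E          0.05543    0.01309    0.08643
  solve Keq expr → x = -0.01727; check Q = 0.3683
Then remove 0.03103 M of M.
Step 2:
                   X          C          M
  I          0.05543    0.01309     0.0554
  C        -0.005458   0.002729   0.002729
  E          0.04997    0.01582    0.05813
  solve Keq expr → x = 0.002729; check Q = 0.3683
Then remove 0.01291 M of M.
Step 3:
                   X          C          M
  I          0.04997    0.01582    0.04522
  C         -0.00305   0.001525   0.001525
  E          0.04692    0.01735    0.04675
  solve Keq expr → x = 0.001525; check Q = 0.3683

x = 0.001525 M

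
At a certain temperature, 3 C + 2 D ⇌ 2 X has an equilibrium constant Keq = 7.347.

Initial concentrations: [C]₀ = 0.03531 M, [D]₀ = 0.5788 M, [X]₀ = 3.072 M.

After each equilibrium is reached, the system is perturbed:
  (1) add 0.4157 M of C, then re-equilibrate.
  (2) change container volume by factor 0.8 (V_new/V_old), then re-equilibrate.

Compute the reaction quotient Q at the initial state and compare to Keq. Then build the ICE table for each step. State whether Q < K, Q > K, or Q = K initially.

Q₀ = 6.3987e+05; Q > K (proceeds reverse)

Q₀ = 6.3987e+05 vs Keq = 7.347 ⇒ Q>K, reverse
Step 1:
                   C          D          X
  I          0.03531     0.5788      3.072
  C           0.8376     0.5584    -0.5584
  E           0.8729      1.137      2.514
  solve Keq expr → x = -0.2792; check Q = 7.347
Then add 0.4157 M of C.
Step 2:
                   C          D          X
  I            1.289      1.137      2.514
  C          -0.2659    -0.1773     0.1773
  E            1.023     0.9599      2.691
  solve Keq expr → x = 0.08863; check Q = 7.347
Then change container volume by factor 0.8 (V_new/V_old).
Step 3:
                   C          D          X
  I            1.278        1.2      3.364
  C          -0.1646    -0.1097     0.1097
  E            1.114       1.09      3.473
  solve Keq expr → x = 0.05486; check Q = 7.347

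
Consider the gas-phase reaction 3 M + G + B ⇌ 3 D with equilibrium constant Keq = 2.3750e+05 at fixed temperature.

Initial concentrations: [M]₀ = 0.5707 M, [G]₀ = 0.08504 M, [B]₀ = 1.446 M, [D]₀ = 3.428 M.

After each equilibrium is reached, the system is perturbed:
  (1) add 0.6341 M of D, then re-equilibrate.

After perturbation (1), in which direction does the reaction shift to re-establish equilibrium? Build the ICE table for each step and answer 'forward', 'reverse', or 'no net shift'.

Q₀ = 1762 vs Keq = 2.3750e+05 ⇒ Q<K, forward
Step 1:
                    M           G           B           D
  init         0.5707     0.08504       1.446       3.428
  Δ           -0.2422    -0.08074    -0.08074      0.2422
  eq           0.3285    0.004302       1.365        3.67
  solve Keq expr → x = 0.08074; check Q = 2.3750e+05
Then add 0.6341 M of D.
Step 2:
                    M           G           B           D
  init         0.3285    0.004302       1.365       4.304
  Δ          0.006586    0.002195    0.002195   -0.006586
  eq           0.3351    0.006497       1.367       4.298
  solve Keq expr → x = -0.002195; check Q = 2.3750e+05

Direction: reverse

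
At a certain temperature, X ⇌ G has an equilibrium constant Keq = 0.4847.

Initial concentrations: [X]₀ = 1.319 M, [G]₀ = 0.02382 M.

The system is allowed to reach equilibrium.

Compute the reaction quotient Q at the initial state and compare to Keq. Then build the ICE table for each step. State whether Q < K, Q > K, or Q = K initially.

Q₀ = 0.01806 vs Keq = 0.4847 ⇒ Q<K, forward
Step 1:
                  X         G
  Initial     1.319   0.02382
  Change    -0.4146    0.4146
  Equil      0.9044    0.4384
  solve Keq expr → x = 0.4146; check Q = 0.4847

Q₀ = 0.01806; Q < K (proceeds forward)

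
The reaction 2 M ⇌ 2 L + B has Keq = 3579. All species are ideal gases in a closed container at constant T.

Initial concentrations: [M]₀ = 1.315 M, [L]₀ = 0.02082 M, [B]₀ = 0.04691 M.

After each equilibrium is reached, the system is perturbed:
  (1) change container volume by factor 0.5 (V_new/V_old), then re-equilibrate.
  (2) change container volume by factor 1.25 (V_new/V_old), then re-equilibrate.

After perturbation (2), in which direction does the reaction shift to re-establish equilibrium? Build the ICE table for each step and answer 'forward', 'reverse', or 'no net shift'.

Q₀ = 1.1759e-05 vs Keq = 3579 ⇒ Q<K, forward
Step 1:
                  M         L         B
  init        1.315   0.02082   0.04691
  Δ          -1.297     1.297    0.6483
  eq        0.01836     1.317    0.6952
  solve Keq expr → x = 0.6483; check Q = 3579
Then change container volume by factor 0.5 (V_new/V_old).
Step 2:
                  M         L         B
  init      0.03672     2.635      1.39
  Δ         0.01478  -0.01478 -0.007391
  eq        0.05151      2.62     1.383
  solve Keq expr → x = -0.007391; check Q = 3579
Then change container volume by factor 1.25 (V_new/V_old).
Step 3:
                  M         L         B
  init      0.04121     2.096     1.106
  Δ        -0.00424   0.00424   0.00212
  eq        0.03697       2.1     1.109
  solve Keq expr → x = 0.00212; check Q = 3579

Direction: forward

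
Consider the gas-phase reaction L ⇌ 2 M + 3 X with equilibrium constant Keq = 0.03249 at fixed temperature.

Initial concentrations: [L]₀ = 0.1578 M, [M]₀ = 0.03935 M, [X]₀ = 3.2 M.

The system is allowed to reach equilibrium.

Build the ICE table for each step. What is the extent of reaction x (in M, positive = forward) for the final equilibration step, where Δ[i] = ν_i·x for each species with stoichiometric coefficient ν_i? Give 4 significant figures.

x = -0.01305 M

Q₀ = 0.3215 vs Keq = 0.03249 ⇒ Q>K, reverse
Step 1:
                    L           M           X
  init         0.1578     0.03935         3.2
  Δ           0.01305    -0.02609    -0.03914
  eq           0.1708     0.01326       3.161
  solve Keq expr → x = -0.01305; check Q = 0.03249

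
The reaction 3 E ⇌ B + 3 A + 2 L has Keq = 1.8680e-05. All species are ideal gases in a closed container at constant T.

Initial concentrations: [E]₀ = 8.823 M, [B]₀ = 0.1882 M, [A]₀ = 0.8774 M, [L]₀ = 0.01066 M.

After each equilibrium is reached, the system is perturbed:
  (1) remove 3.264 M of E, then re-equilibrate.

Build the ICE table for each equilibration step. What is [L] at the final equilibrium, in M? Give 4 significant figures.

Q₀ = 2.1032e-08 vs Keq = 1.8680e-05 ⇒ Q<K, forward
Step 1:
                  E         B         A         L
  init        8.823    0.1882    0.8774   0.01066
  Δ         -0.2467   0.08224    0.2467    0.1645
  eq          8.576    0.2704     1.124    0.1751
  solve Keq expr → x = 0.08224; check Q = 1.8680e-05
Then remove 3.264 M of E.
Step 2:
                  E         B         A         L
  init        5.312    0.2704     1.124    0.1751
  Δ          0.1007  -0.03356   -0.1007  -0.06712
  eq          5.413    0.2369     1.023     0.108
  solve Keq expr → x = -0.03356; check Q = 1.8680e-05

[L]_eq = 0.108 M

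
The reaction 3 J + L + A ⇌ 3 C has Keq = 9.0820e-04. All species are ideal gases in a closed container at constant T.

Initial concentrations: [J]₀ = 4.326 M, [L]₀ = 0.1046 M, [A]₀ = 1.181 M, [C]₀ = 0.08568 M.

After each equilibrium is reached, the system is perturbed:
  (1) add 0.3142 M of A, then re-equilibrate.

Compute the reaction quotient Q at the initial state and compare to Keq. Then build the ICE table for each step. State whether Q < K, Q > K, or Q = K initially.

Q₀ = 6.2892e-05 vs Keq = 9.0820e-04 ⇒ Q<K, forward
Step 1:
                  J         L         A         C
  init        4.326    0.1046     1.181   0.08568
  Δ        -0.09398  -0.03133  -0.03133   0.09398
  eq          4.232   0.07327      1.15    0.1797
  solve Keq expr → x = 0.03133; check Q = 9.0820e-04
Then add 0.3142 M of A.
Step 2:
                  J         L         A         C
  init        4.232   0.07327     1.464    0.1797
  Δ        -0.01108 -0.003693 -0.003693   0.01108
  eq          4.221   0.06958      1.46    0.1907
  solve Keq expr → x = 0.003693; check Q = 9.0820e-04

Q₀ = 6.2892e-05; Q < K (proceeds forward)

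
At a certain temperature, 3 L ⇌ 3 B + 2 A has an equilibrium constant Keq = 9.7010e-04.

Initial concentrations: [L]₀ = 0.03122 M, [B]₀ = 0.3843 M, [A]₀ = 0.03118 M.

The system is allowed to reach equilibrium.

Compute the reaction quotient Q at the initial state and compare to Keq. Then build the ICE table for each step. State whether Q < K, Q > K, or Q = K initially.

Q₀ = 1.813 vs Keq = 9.7010e-04 ⇒ Q>K, reverse
Step 1:
                    L           B           A
  init        0.03122      0.3843     0.03118
  Δ           0.04213    -0.04213    -0.02809
  eq          0.07335      0.3422    0.003092
  solve Keq expr → x = -0.01404; check Q = 9.7010e-04

Q₀ = 1.813; Q > K (proceeds reverse)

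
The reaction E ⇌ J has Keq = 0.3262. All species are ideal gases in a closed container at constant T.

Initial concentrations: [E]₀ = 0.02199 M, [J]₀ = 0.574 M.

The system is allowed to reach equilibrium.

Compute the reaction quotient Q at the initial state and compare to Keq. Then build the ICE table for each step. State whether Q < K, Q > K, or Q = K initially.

Q₀ = 26.1; Q > K (proceeds reverse)

Q₀ = 26.1 vs Keq = 0.3262 ⇒ Q>K, reverse
Step 1:
                   E          J
  init       0.02199      0.574
  Δ           0.4274    -0.4274
  eq          0.4494     0.1466
  solve Keq expr → x = -0.4274; check Q = 0.3262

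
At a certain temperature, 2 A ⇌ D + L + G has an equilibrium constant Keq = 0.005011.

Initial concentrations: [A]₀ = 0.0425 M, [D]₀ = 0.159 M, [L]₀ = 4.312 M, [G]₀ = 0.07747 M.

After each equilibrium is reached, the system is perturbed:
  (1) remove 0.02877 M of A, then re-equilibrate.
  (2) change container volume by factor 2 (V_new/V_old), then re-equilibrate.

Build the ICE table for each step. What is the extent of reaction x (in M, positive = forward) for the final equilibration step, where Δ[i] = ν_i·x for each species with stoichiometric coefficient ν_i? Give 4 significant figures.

x = 1.9765e-04 M

Q₀ = 29.41 vs Keq = 0.005011 ⇒ Q>K, reverse
Step 1:
                  A         D         L         G
  init       0.0425     0.159     4.312   0.07747
  Δ          0.1538  -0.07691  -0.07691  -0.07691
  eq         0.1963   0.08209     4.235 5.5560e-04
  solve Keq expr → x = -0.07691; check Q = 0.005011
Then remove 0.02877 M of A.
Step 2:
                  A         D         L         G
  init       0.1676   0.08209     4.235 5.5560e-04
  Δ       2.9743e-04 -1.4872e-04 -1.4872e-04 -1.4872e-04
  eq         0.1679   0.08194     4.235 4.0689e-04
  solve Keq expr → x = -1.4872e-04; check Q = 0.005011
Then change container volume by factor 2 (V_new/V_old).
Step 3:
                  A         D         L         G
  init      0.08393   0.04097     2.117 2.0344e-04
  Δ       -3.9529e-04 1.9765e-04 1.9765e-04 1.9765e-04
  eq        0.08353   0.04117     2.118 4.0109e-04
  solve Keq expr → x = 1.9765e-04; check Q = 0.005011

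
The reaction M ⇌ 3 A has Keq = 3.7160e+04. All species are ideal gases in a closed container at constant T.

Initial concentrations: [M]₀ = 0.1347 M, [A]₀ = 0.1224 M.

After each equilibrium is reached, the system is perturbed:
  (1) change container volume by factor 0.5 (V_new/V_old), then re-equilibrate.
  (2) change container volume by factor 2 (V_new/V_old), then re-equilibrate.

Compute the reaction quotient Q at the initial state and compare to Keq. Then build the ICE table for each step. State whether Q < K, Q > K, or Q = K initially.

Q₀ = 0.01361; Q < K (proceeds forward)

Q₀ = 0.01361 vs Keq = 3.7160e+04 ⇒ Q<K, forward
Step 1:
                   M          A
  I           0.1347     0.1224
  C          -0.1347     0.4041
  E       3.9273e-06     0.5265
  solve Keq expr → x = 0.1347; check Q = 3.7160e+04
Then change container volume by factor 0.5 (V_new/V_old).
Step 2:
                   M          A
  I       7.8545e-06      1.053
  C       2.3557e-05 -7.0672e-05
  E       3.1412e-05      1.053
  solve Keq expr → x = -2.3557e-05; check Q = 3.7160e+04
Then change container volume by factor 2 (V_new/V_old).
Step 3:
                   M          A
  I       1.5706e-05     0.5265
  C       -1.1779e-05 3.5336e-05
  E       3.9273e-06     0.5265
  solve Keq expr → x = 1.1779e-05; check Q = 3.7160e+04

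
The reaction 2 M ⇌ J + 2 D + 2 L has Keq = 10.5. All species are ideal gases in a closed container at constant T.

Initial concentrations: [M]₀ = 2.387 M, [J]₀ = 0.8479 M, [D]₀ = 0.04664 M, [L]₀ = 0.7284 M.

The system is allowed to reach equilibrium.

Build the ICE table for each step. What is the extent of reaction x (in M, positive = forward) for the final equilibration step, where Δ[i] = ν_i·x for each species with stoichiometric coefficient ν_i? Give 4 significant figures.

Q₀ = 1.7175e-04 vs Keq = 10.5 ⇒ Q<K, forward
Step 1:
                  M         J         D         L
  init        2.387    0.8479   0.04664    0.7284
  Δ          -1.322    0.6612     1.322     1.322
  eq          1.065     1.509     1.369     2.051
  solve Keq expr → x = 0.6612; check Q = 10.5

x = 0.6612 M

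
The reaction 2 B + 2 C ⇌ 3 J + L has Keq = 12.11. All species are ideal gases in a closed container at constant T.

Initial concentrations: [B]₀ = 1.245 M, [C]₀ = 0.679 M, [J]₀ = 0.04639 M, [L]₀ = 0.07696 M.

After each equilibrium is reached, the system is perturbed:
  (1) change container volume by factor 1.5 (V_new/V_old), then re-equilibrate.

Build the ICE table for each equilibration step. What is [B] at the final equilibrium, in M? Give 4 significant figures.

Q₀ = 1.0751e-05 vs Keq = 12.11 ⇒ Q<K, forward
Step 1:
                  B         C         J         L
  init        1.245     0.679   0.04639   0.07696
  Δ         -0.5124   -0.5124    0.7686    0.2562
  eq         0.7326    0.1666     0.815    0.3332
  solve Keq expr → x = 0.2562; check Q = 12.11
Then change container volume by factor 1.5 (V_new/V_old).
Step 2:
                  B         C         J         L
  init       0.4884    0.1111    0.5433    0.2221
  Δ               0         0         0         0
  eq         0.4884    0.1111    0.5433    0.2221
  solve Keq expr → x = 0; check Q = 12.11

[B]_eq = 0.4884 M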